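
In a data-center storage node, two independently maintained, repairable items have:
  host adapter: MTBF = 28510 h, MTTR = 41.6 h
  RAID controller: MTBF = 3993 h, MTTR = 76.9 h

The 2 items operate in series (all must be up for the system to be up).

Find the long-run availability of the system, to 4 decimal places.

A(host adapter) = MTBF/(MTBF+MTTR) = 28510/(28510+41.6) = 0.998543
A(RAID controller) = MTBF/(MTBF+MTTR) = 3993/(3993+76.9) = 0.981105
Series availability: 0.998543 × 0.981105 = 0.9797

0.9797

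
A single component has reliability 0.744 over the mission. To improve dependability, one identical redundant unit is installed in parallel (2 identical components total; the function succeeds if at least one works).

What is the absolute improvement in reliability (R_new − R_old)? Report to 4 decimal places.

0.1905

R_before = 0.744
R_after = 1 − (1 − 0.744)^2 = 0.9345
ΔR = 0.9345 − 0.744 = 0.1905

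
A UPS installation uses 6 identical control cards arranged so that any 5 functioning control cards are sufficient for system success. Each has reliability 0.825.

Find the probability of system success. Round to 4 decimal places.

R = Σ_{i=5}^{6} C(6,i) p^i (1−p)^{6−i} with p = 0.825
C(6,5)·0.825^5·0.175^1 = 0.401291
C(6,6)·0.825^6·0.175^0 = 0.315300
Sum = 0.7166

0.7166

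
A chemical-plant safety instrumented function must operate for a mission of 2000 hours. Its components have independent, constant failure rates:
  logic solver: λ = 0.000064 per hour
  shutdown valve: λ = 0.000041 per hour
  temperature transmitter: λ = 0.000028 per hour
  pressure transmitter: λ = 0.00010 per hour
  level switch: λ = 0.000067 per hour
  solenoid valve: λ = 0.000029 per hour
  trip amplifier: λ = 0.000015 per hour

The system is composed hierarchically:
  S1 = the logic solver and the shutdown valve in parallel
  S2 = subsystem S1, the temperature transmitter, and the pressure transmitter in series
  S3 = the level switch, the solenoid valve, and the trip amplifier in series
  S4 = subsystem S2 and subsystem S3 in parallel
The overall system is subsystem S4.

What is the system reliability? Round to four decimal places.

0.9536

R(logic solver) = exp(−0.000064 × 2000) = 0.879853
R(shutdown valve) = exp(−0.000041 × 2000) = 0.921272
R(temperature transmitter) = exp(−0.000028 × 2000) = 0.945539
R(pressure transmitter) = exp(−0.00010 × 2000) = 0.818731
R(level switch) = exp(−0.000067 × 2000) = 0.874590
R(solenoid valve) = exp(−0.000029 × 2000) = 0.943650
R(trip amplifier) = exp(−0.000015 × 2000) = 0.970446
Parallel (logic solver and shutdown valve): 1 − (1 − 0.879853)(1 − 0.921272) = 0.990541
Series ([0.990541], temperature transmitter, and pressure transmitter): 0.990541 × 0.945539 × 0.818731 = 0.766819
Series (level switch, solenoid valve, and trip amplifier): 0.874590 × 0.943650 × 0.970446 = 0.800916
Parallel ([0.766819] and [0.800916]): 1 − (1 − 0.766819)(1 − 0.800916) = 0.9536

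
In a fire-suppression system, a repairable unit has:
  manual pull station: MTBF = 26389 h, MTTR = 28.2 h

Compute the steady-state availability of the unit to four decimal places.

0.9989

A(manual pull station) = MTBF/(MTBF+MTTR) = 26389/(26389+28.2) = 0.9989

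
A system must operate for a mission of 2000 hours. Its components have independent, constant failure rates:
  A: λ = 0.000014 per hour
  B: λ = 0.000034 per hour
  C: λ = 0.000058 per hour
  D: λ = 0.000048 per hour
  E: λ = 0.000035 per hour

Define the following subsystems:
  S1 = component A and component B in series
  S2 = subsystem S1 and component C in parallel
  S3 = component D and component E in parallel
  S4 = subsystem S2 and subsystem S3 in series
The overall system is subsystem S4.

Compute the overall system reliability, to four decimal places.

0.9838

R(A) = exp(−0.000014 × 2000) = 0.972388
R(B) = exp(−0.000034 × 2000) = 0.934260
R(C) = exp(−0.000058 × 2000) = 0.890475
R(D) = exp(−0.000048 × 2000) = 0.908464
R(E) = exp(−0.000035 × 2000) = 0.932394
Series (A and B): 0.972388 × 0.934260 = 0.908463
Parallel ([0.908463] and C): 1 − (1 − 0.908463)(1 − 0.890475) = 0.989974
Parallel (D and E): 1 − (1 − 0.908464)(1 − 0.932394) = 0.993812
Series ([0.989974] and [0.993812]): 0.989974 × 0.993812 = 0.9838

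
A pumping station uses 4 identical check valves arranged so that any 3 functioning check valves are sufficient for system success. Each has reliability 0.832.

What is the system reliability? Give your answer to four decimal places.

0.8662

R = Σ_{i=3}^{4} C(4,i) p^i (1−p)^{4−i} with p = 0.832
C(4,3)·0.832^3·0.168^1 = 0.387025
C(4,4)·0.832^4·0.168^0 = 0.479174
Sum = 0.8662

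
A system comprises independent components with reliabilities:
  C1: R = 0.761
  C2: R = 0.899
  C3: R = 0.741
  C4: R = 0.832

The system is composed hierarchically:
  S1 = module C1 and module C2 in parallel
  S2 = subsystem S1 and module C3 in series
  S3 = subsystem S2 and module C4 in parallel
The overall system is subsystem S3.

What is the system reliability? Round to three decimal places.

Parallel (C1 and C2): 1 − (1 − 0.76100)(1 − 0.89900) = 0.97586
Series ([0.97586] and C3): 0.97586 × 0.74100 = 0.72311
Parallel ([0.72311] and C4): 1 − (1 − 0.72311)(1 − 0.83200) = 0.953

0.953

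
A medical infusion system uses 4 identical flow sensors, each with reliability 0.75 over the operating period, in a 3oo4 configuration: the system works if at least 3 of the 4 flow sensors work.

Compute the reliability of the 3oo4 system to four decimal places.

R = Σ_{i=3}^{4} C(4,i) p^i (1−p)^{4−i} with p = 0.75
C(4,3)·0.75^3·0.25^1 = 0.421875
C(4,4)·0.75^4·0.25^0 = 0.316406
Sum = 0.7383

0.7383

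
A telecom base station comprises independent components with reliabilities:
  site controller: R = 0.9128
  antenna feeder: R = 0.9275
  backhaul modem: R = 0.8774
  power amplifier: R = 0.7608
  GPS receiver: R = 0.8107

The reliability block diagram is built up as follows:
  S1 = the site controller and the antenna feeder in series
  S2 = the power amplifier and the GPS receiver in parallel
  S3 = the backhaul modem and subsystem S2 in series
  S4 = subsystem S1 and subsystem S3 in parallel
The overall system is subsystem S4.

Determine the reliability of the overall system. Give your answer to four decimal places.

Series (site controller and antenna feeder): 0.912800 × 0.927500 = 0.846622
Parallel (power amplifier and GPS receiver): 1 − (1 − 0.760800)(1 − 0.810700) = 0.954719
Series (backhaul modem and [0.954719]): 0.877400 × 0.954719 = 0.837670
Parallel ([0.846622] and [0.837670]): 1 − (1 − 0.846622)(1 − 0.837670) = 0.9751

0.9751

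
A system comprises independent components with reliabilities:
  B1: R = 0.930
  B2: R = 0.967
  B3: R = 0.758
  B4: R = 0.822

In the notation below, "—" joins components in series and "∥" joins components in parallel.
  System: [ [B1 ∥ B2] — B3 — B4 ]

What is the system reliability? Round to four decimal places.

Parallel (B1 and B2): 1 − (1 − 0.930000)(1 − 0.967000) = 0.997690
Series ([0.997690], B3, and B4): 0.997690 × 0.758000 × 0.822000 = 0.6216

0.6216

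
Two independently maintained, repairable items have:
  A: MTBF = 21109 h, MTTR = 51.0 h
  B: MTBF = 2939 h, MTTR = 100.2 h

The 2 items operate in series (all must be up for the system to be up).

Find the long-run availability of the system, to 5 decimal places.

A(A) = MTBF/(MTBF+MTTR) = 21109/(21109+51.0) = 0.997590
A(B) = MTBF/(MTBF+MTTR) = 2939/(2939+100.2) = 0.967031
Series availability: 0.997590 × 0.967031 = 0.96470

0.96470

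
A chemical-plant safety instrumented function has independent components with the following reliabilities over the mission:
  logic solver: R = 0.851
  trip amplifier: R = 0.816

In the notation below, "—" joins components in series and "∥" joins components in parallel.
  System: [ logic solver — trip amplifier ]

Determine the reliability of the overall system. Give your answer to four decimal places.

0.6944

Series (logic solver and trip amplifier): 0.851000 × 0.816000 = 0.6944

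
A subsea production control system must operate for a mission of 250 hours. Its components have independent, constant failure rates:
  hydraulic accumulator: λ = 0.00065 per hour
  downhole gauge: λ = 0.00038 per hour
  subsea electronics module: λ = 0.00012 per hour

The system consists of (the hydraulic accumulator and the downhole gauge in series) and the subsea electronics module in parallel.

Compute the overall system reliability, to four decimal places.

R(hydraulic accumulator) = exp(−0.00065 × 250) = 0.850016
R(downhole gauge) = exp(−0.00038 × 250) = 0.909373
R(subsea electronics module) = exp(−0.00012 × 250) = 0.970446
Series (hydraulic accumulator and downhole gauge): 0.850016 × 0.909373 = 0.772982
Parallel ([0.772982] and subsea electronics module): 1 − (1 − 0.772982)(1 − 0.970446) = 0.9933

0.9933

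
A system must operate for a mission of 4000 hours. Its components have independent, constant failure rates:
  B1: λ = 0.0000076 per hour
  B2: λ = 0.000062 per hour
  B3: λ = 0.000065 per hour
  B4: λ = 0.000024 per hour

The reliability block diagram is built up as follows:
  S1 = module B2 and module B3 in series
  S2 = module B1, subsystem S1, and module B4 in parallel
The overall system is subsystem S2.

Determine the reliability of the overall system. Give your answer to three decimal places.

0.999

R(B1) = exp(−0.0000076 × 4000) = 0.97006
R(B2) = exp(−0.000062 × 4000) = 0.78036
R(B3) = exp(−0.000065 × 4000) = 0.77105
R(B4) = exp(−0.000024 × 4000) = 0.90846
Series (B2 and B3): 0.78036 × 0.77105 = 0.60170
Parallel (B1, [0.60170], and B4): 1 − (1 − 0.97006)(1 − 0.60170)(1 − 0.90846) = 0.999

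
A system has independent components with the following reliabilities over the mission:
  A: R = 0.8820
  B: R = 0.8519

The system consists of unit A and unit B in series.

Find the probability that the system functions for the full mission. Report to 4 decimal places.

0.7514

Series (A and B): 0.882000 × 0.851900 = 0.7514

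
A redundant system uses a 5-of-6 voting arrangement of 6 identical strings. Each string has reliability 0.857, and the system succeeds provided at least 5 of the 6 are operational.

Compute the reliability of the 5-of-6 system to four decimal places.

R = Σ_{i=5}^{6} C(6,i) p^i (1−p)^{6−i} with p = 0.857
C(6,5)·0.857^5·0.143^1 = 0.396635
C(6,6)·0.857^6·0.143^0 = 0.396173
Sum = 0.7928

0.7928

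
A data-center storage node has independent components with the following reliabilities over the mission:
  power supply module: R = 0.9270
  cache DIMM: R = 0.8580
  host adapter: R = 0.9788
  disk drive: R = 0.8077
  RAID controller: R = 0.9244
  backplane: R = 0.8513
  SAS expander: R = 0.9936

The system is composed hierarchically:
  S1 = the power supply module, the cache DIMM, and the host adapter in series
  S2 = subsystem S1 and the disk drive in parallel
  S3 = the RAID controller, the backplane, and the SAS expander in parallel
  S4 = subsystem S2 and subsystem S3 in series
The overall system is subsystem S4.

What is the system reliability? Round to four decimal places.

0.9573

Series (power supply module, cache DIMM, and host adapter): 0.927000 × 0.858000 × 0.978800 = 0.778504
Parallel ([0.778504] and disk drive): 1 − (1 − 0.778504)(1 − 0.807700) = 0.957406
Parallel (RAID controller, backplane, and SAS expander): 1 − (1 − 0.924400)(1 − 0.851300)(1 − 0.993600) = 0.999928
Series ([0.957406] and [0.999928]): 0.957406 × 0.999928 = 0.9573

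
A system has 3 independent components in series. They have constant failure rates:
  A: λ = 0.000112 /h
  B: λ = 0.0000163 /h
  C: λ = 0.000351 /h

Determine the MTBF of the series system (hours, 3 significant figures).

2090

Series of exponential components: λ_sys = Σ λ_i
λ_sys = 0.000112 + 0.0000163 + 0.000351 = 4.7930e-04 /h
MTBF = 1 / λ_sys = 2090 h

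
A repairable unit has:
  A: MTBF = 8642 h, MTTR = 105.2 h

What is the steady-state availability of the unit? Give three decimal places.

0.988

A(A) = MTBF/(MTBF+MTTR) = 8642/(8642+105.2) = 0.988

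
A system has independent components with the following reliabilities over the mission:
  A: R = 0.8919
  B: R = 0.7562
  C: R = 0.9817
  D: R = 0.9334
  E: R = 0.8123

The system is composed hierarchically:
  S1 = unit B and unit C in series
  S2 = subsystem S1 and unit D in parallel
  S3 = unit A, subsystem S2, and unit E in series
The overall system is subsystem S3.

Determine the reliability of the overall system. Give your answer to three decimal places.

Series (B and C): 0.75620 × 0.98170 = 0.74236
Parallel ([0.74236] and D): 1 − (1 − 0.74236)(1 − 0.93340) = 0.98284
Series (A, [0.98284], and E): 0.89190 × 0.98284 × 0.81230 = 0.712

0.712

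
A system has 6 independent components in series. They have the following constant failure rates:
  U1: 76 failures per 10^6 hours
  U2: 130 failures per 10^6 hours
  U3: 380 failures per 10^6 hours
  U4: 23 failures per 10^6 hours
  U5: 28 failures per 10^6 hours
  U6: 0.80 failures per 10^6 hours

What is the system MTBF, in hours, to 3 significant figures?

Series of exponential components: λ_sys = Σ λ_i
λ_sys = 0.000076 + 0.00013 + 0.00038 + 0.000023 + 0.000028 + 0.00000080 = 6.3780e-04 /h
MTBF = 1 / λ_sys = 1570 h

1570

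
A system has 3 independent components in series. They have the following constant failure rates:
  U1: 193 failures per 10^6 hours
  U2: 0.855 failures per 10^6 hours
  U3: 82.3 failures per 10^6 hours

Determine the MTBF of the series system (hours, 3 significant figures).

3620

Series of exponential components: λ_sys = Σ λ_i
λ_sys = 0.000193 + 0.000000855 + 0.0000823 = 2.7615e-04 /h
MTBF = 1 / λ_sys = 3620 h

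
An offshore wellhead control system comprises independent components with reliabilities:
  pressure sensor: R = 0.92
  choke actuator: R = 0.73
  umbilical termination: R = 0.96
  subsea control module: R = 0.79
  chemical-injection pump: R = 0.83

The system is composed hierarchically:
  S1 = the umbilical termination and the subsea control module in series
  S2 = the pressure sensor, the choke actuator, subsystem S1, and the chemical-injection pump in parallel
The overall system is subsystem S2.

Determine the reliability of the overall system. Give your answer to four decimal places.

0.9991

Series (umbilical termination and subsea control module): 0.960000 × 0.790000 = 0.758400
Parallel (pressure sensor, choke actuator, [0.758400], and chemical-injection pump): 1 − (1 − 0.920000)(1 − 0.730000)(1 − 0.758400)(1 − 0.830000) = 0.9991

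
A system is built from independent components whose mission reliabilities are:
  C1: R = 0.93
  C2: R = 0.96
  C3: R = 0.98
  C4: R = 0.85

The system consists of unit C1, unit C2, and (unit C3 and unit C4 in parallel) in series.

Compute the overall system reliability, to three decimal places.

0.890

Parallel (C3 and C4): 1 − (1 − 0.98000)(1 − 0.85000) = 0.99700
Series (C1, C2, and [0.99700]): 0.93000 × 0.96000 × 0.99700 = 0.890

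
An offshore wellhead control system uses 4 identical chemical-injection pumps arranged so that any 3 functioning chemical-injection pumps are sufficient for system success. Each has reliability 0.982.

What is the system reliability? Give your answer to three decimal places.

R = Σ_{i=3}^{4} C(4,i) p^i (1−p)^{4−i} with p = 0.982
C(4,3)·0.982^3·0.018^1 = 0.06818
C(4,4)·0.982^4·0.018^0 = 0.92992
Sum = 0.998

0.998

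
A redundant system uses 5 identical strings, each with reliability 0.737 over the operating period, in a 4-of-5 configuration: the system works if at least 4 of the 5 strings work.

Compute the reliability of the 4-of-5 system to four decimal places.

0.6054

R = Σ_{i=4}^{5} C(5,i) p^i (1−p)^{5−i} with p = 0.737
C(5,4)·0.737^4·0.263^1 = 0.387968
C(5,5)·0.737^5·0.263^0 = 0.217439
Sum = 0.6054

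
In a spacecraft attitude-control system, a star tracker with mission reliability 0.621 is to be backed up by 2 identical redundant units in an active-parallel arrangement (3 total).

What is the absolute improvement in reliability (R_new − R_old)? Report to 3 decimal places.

R_before = 0.621
R_after = 1 − (1 − 0.621)^3 = 0.946
ΔR = 0.946 − 0.621 = 0.325

0.325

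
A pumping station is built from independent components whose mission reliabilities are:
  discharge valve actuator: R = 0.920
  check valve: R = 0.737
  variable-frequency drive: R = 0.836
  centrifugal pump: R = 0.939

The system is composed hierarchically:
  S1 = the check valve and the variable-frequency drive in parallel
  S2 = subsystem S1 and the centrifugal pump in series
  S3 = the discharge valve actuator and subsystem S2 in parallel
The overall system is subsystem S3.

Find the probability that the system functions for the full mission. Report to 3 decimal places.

0.992

Parallel (check valve and variable-frequency drive): 1 − (1 − 0.73700)(1 − 0.83600) = 0.95687
Series ([0.95687] and centrifugal pump): 0.95687 × 0.93900 = 0.89850
Parallel (discharge valve actuator and [0.89850]): 1 − (1 − 0.92000)(1 − 0.89850) = 0.992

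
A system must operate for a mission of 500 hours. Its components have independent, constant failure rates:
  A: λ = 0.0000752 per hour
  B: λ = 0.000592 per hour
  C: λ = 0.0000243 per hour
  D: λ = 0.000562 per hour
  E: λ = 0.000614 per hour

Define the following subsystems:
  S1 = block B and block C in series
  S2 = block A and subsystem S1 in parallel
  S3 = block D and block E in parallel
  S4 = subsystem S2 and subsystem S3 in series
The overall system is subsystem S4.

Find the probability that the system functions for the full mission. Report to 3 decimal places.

R(A) = exp(−0.0000752 × 500) = 0.96310
R(B) = exp(−0.000592 × 500) = 0.74379
R(C) = exp(−0.0000243 × 500) = 0.98792
R(D) = exp(−0.000562 × 500) = 0.75503
R(E) = exp(−0.000614 × 500) = 0.73565
Series (B and C): 0.74379 × 0.98792 = 0.73481
Parallel (A and [0.73481]): 1 − (1 − 0.96310)(1 − 0.73481) = 0.99021
Parallel (D and E): 1 − (1 − 0.75503)(1 − 0.73565) = 0.93524
Series ([0.99021] and [0.93524]): 0.99021 × 0.93524 = 0.926

0.926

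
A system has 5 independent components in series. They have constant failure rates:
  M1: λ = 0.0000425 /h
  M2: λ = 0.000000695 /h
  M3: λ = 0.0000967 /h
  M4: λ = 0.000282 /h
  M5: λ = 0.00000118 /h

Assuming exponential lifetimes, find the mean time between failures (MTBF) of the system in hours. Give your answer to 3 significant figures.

2360

Series of exponential components: λ_sys = Σ λ_i
λ_sys = 0.0000425 + 0.000000695 + 0.0000967 + 0.000282 + 0.00000118 = 4.2308e-04 /h
MTBF = 1 / λ_sys = 2360 h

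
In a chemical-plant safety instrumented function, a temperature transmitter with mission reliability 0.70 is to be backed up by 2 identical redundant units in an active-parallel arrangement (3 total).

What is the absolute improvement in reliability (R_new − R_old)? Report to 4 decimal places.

0.2730

R_before = 0.70
R_after = 1 − (1 − 0.70)^3 = 0.9730
ΔR = 0.9730 − 0.70 = 0.2730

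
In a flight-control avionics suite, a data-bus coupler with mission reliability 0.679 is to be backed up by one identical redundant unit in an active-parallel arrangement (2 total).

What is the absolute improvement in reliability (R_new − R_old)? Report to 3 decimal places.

0.218

R_before = 0.679
R_after = 1 − (1 − 0.679)^2 = 0.897
ΔR = 0.897 − 0.679 = 0.218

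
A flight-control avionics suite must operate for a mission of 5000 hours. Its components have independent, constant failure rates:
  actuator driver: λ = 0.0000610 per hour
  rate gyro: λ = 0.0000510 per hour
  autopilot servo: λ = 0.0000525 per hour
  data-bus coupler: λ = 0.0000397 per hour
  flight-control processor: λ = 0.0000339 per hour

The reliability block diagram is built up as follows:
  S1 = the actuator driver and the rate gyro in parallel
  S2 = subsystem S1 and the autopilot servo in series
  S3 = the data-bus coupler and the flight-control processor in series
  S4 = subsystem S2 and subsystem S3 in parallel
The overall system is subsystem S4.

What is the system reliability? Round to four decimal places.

0.9149

R(actuator driver) = exp(−0.0000610 × 5000) = 0.737123
R(rate gyro) = exp(−0.0000510 × 5000) = 0.774916
R(autopilot servo) = exp(−0.0000525 × 5000) = 0.769126
R(data-bus coupler) = exp(−0.0000397 × 5000) = 0.819960
R(flight-control processor) = exp(−0.0000339 × 5000) = 0.844087
Parallel (actuator driver and rate gyro): 1 − (1 − 0.737123)(1 − 0.774916) = 0.940831
Series ([0.940831] and autopilot servo): 0.940831 × 0.769126 = 0.723618
Series (data-bus coupler and flight-control processor): 0.819960 × 0.844087 = 0.692118
Parallel ([0.723618] and [0.692118]): 1 − (1 − 0.723618)(1 − 0.692118) = 0.9149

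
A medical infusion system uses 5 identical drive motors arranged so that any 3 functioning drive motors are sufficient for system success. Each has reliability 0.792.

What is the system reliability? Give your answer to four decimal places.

0.9358

R = Σ_{i=3}^{5} C(5,i) p^i (1−p)^{5−i} with p = 0.792
C(5,3)·0.792^3·0.208^2 = 0.214933
C(5,4)·0.792^4·0.208^1 = 0.409199
C(5,5)·0.792^5·0.208^0 = 0.311620
Sum = 0.9358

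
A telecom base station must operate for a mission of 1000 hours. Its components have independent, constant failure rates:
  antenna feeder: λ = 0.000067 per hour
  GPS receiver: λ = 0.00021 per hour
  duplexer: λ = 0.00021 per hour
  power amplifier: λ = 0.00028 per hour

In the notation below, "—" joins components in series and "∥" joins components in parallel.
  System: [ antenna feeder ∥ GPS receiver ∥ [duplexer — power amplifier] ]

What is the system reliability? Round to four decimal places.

R(antenna feeder) = exp(−0.000067 × 1000) = 0.935195
R(GPS receiver) = exp(−0.00021 × 1000) = 0.810584
R(duplexer) = exp(−0.00021 × 1000) = 0.810584
R(power amplifier) = exp(−0.00028 × 1000) = 0.755784
Series (duplexer and power amplifier): 0.810584 × 0.755784 = 0.612626
Parallel (antenna feeder, GPS receiver, and [0.612626]): 1 − (1 − 0.935195)(1 − 0.810584)(1 − 0.612626) = 0.9952

0.9952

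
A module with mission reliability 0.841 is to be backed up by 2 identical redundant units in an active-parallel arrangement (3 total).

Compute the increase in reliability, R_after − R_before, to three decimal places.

0.155

R_before = 0.841
R_after = 1 − (1 − 0.841)^3 = 0.996
ΔR = 0.996 − 0.841 = 0.155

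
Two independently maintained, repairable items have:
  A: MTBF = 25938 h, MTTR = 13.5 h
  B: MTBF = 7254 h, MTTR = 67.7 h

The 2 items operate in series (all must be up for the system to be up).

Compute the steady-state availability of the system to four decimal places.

A(A) = MTBF/(MTBF+MTTR) = 25938/(25938+13.5) = 0.999480
A(B) = MTBF/(MTBF+MTTR) = 7254/(7254+67.7) = 0.990754
Series availability: 0.999480 × 0.990754 = 0.9902

0.9902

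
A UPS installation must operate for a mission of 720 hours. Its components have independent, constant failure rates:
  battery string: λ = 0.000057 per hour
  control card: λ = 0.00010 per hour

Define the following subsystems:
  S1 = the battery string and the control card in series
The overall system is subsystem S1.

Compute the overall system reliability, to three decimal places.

R(battery string) = exp(−0.000057 × 720) = 0.95979
R(control card) = exp(−0.00010 × 720) = 0.93053
Series (battery string and control card): 0.95979 × 0.93053 = 0.893

0.893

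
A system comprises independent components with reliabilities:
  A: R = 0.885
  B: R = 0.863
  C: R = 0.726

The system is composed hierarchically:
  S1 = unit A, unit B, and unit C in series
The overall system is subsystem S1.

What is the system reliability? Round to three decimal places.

Series (A, B, and C): 0.88500 × 0.86300 × 0.72600 = 0.554

0.554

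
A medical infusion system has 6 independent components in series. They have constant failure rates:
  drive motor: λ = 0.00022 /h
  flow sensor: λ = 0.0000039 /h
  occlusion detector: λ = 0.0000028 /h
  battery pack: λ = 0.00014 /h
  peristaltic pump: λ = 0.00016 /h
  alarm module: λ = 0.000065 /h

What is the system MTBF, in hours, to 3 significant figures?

Series of exponential components: λ_sys = Σ λ_i
λ_sys = 0.00022 + 0.0000039 + 0.0000028 + 0.00014 + 0.00016 + 0.000065 = 5.9170e-04 /h
MTBF = 1 / λ_sys = 1690 h

1690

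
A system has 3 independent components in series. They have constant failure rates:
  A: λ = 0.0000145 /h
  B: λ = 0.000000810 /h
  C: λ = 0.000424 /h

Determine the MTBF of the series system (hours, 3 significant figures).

Series of exponential components: λ_sys = Σ λ_i
λ_sys = 0.0000145 + 0.000000810 + 0.000424 = 4.3931e-04 /h
MTBF = 1 / λ_sys = 2280 h

2280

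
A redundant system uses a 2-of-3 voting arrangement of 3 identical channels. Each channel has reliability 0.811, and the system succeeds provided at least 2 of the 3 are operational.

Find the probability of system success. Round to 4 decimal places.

0.9063

R = Σ_{i=2}^{3} C(3,i) p^i (1−p)^{3−i} with p = 0.811
C(3,2)·0.811^2·0.189^1 = 0.372928
C(3,3)·0.811^3·0.189^0 = 0.533412
Sum = 0.9063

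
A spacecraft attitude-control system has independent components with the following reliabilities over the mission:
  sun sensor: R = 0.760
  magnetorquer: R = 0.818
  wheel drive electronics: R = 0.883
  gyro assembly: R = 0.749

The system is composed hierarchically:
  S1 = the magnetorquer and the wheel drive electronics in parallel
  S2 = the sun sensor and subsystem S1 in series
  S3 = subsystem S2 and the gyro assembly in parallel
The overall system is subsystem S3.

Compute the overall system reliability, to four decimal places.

0.9357

Parallel (magnetorquer and wheel drive electronics): 1 − (1 − 0.818000)(1 − 0.883000) = 0.978706
Series (sun sensor and [0.978706]): 0.760000 × 0.978706 = 0.743817
Parallel ([0.743817] and gyro assembly): 1 − (1 − 0.743817)(1 − 0.749000) = 0.9357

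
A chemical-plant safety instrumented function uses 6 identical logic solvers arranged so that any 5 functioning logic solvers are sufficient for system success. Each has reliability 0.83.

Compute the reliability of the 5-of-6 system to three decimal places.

0.729

R = Σ_{i=5}^{6} C(6,i) p^i (1−p)^{6−i} with p = 0.83
C(6,5)·0.83^5·0.17^1 = 0.40178
C(6,6)·0.83^6·0.17^0 = 0.32694
Sum = 0.729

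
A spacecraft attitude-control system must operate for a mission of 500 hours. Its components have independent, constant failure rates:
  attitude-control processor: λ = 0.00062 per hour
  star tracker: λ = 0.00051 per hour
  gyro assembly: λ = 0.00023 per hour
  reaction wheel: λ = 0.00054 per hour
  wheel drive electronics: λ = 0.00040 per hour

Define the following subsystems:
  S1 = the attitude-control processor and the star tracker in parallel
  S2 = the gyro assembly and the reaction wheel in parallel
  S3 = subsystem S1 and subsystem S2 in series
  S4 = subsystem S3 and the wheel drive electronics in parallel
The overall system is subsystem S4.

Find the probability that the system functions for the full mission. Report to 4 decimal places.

0.9847

R(attitude-control processor) = exp(−0.00062 × 500) = 0.733447
R(star tracker) = exp(−0.00051 × 500) = 0.774916
R(gyro assembly) = exp(−0.00023 × 500) = 0.891366
R(reaction wheel) = exp(−0.00054 × 500) = 0.763379
R(wheel drive electronics) = exp(−0.00040 × 500) = 0.818731
Parallel (attitude-control processor and star tracker): 1 − (1 − 0.733447)(1 − 0.774916) = 0.940003
Parallel (gyro assembly and reaction wheel): 1 − (1 − 0.891366)(1 − 0.763379) = 0.974295
Series ([0.940003] and [0.974295]): 0.940003 × 0.974295 = 0.915840
Parallel ([0.915840] and wheel drive electronics): 1 − (1 − 0.915840)(1 − 0.818731) = 0.9847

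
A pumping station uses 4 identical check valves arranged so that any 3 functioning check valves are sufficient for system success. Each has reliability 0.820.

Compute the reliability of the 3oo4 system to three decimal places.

R = Σ_{i=3}^{4} C(4,i) p^i (1−p)^{4−i} with p = 0.820
C(4,3)·0.820^3·0.180^1 = 0.39698
C(4,4)·0.820^4·0.180^0 = 0.45212
Sum = 0.849

0.849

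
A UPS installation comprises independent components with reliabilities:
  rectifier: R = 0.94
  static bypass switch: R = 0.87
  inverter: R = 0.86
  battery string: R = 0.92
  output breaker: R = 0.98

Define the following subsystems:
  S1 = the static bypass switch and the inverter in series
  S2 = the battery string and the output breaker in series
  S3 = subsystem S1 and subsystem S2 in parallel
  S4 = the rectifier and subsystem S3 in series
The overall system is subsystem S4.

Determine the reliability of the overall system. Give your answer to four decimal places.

0.9167

Series (static bypass switch and inverter): 0.870000 × 0.860000 = 0.748200
Series (battery string and output breaker): 0.920000 × 0.980000 = 0.901600
Parallel ([0.748200] and [0.901600]): 1 − (1 − 0.748200)(1 − 0.901600) = 0.975223
Series (rectifier and [0.975223]): 0.940000 × 0.975223 = 0.9167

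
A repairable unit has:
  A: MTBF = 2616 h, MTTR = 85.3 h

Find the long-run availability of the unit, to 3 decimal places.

A(A) = MTBF/(MTBF+MTTR) = 2616/(2616+85.3) = 0.968

0.968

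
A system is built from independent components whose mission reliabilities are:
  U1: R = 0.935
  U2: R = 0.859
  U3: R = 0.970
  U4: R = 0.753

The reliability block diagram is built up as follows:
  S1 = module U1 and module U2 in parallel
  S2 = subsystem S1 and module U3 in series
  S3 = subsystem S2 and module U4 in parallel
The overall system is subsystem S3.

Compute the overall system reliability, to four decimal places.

Parallel (U1 and U2): 1 − (1 − 0.935000)(1 − 0.859000) = 0.990835
Series ([0.990835] and U3): 0.990835 × 0.970000 = 0.961110
Parallel ([0.961110] and U4): 1 − (1 − 0.961110)(1 − 0.753000) = 0.9904

0.9904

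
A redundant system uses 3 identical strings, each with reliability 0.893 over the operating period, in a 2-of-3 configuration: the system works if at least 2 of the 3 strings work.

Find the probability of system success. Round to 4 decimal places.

R = Σ_{i=2}^{3} C(3,i) p^i (1−p)^{3−i} with p = 0.893
C(3,2)·0.893^2·0.107^1 = 0.255981
C(3,3)·0.893^3·0.107^0 = 0.712122
Sum = 0.9681

0.9681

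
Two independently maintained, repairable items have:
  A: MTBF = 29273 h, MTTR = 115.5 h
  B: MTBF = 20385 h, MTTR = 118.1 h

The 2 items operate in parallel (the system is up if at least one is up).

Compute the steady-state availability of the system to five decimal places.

0.99998

A(A) = MTBF/(MTBF+MTTR) = 29273/(29273+115.5) = 0.996070
A(B) = MTBF/(MTBF+MTTR) = 20385/(20385+118.1) = 0.994240
Parallel availability: 1 − (1 − 0.996070)(1 − 0.994240) = 0.99998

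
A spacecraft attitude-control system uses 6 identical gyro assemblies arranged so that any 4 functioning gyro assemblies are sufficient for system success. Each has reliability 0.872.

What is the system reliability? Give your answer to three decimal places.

R = Σ_{i=4}^{6} C(6,i) p^i (1−p)^{6−i} with p = 0.872
C(6,4)·0.872^4·0.128^2 = 0.14209
C(6,5)·0.872^5·0.128^1 = 0.38721
C(6,6)·0.872^6·0.128^0 = 0.43964
Sum = 0.969

0.969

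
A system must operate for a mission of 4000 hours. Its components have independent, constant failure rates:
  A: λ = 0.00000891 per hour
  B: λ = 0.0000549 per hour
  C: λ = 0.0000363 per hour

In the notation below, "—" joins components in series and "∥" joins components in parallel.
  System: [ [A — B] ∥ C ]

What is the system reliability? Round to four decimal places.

R(A) = exp(−0.00000891 × 4000) = 0.964988
R(B) = exp(−0.0000549 × 4000) = 0.802840
R(C) = exp(−0.0000363 × 4000) = 0.864849
Series (A and B): 0.964988 × 0.802840 = 0.774731
Parallel ([0.774731] and C): 1 − (1 − 0.774731)(1 − 0.864849) = 0.9696

0.9696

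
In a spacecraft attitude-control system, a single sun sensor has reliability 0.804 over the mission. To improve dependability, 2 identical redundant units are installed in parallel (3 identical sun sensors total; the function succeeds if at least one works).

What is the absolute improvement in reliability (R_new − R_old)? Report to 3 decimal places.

R_before = 0.804
R_after = 1 − (1 − 0.804)^3 = 0.992
ΔR = 0.992 − 0.804 = 0.188

0.188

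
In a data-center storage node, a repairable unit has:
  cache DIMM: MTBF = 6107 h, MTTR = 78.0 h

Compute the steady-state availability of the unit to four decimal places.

0.9874

A(cache DIMM) = MTBF/(MTBF+MTTR) = 6107/(6107+78.0) = 0.9874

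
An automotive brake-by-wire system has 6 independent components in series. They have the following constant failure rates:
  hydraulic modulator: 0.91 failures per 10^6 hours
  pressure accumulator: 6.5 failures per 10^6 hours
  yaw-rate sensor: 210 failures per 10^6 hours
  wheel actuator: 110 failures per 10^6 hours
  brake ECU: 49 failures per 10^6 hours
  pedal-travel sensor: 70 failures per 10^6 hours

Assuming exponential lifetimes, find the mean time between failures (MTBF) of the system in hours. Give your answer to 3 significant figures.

2240

Series of exponential components: λ_sys = Σ λ_i
λ_sys = 0.00000091 + 0.0000065 + 0.00021 + 0.00011 + 0.000049 + 0.000070 = 4.4641e-04 /h
MTBF = 1 / λ_sys = 2240 h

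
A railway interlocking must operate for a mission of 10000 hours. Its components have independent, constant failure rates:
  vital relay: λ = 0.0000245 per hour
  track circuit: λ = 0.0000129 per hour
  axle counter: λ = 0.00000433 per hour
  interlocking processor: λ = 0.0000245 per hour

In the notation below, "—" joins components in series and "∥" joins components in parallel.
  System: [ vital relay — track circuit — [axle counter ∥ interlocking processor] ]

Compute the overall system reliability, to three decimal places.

R(vital relay) = exp(−0.0000245 × 10000) = 0.78270
R(track circuit) = exp(−0.0000129 × 10000) = 0.87897
R(axle counter) = exp(−0.00000433 × 10000) = 0.95762
R(interlocking processor) = exp(−0.0000245 × 10000) = 0.78270
Parallel (axle counter and interlocking processor): 1 − (1 − 0.95762)(1 − 0.78270) = 0.99079
Series (vital relay, track circuit, and [0.99079]): 0.78270 × 0.87897 × 0.99079 = 0.682

0.682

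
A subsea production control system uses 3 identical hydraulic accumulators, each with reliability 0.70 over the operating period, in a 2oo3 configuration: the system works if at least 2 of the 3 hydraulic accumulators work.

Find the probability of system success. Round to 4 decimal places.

0.7840

R = Σ_{i=2}^{3} C(3,i) p^i (1−p)^{3−i} with p = 0.70
C(3,2)·0.70^2·0.30^1 = 0.441000
C(3,3)·0.70^3·0.30^0 = 0.343000
Sum = 0.7840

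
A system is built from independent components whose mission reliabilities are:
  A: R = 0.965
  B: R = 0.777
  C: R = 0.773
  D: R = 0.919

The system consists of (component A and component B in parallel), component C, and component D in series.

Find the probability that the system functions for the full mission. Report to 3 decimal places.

0.705

Parallel (A and B): 1 − (1 − 0.96500)(1 − 0.77700) = 0.99220
Series ([0.99220], C, and D): 0.99220 × 0.77300 × 0.91900 = 0.705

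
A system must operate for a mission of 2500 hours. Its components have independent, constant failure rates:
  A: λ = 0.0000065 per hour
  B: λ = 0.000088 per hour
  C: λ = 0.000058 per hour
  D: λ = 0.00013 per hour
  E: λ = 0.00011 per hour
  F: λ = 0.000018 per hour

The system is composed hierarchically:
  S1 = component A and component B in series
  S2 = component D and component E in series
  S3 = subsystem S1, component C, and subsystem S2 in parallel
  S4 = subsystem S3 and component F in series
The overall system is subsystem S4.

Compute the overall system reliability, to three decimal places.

R(A) = exp(−0.0000065 × 2500) = 0.98388
R(B) = exp(−0.000088 × 2500) = 0.80252
R(C) = exp(−0.000058 × 2500) = 0.86502
R(D) = exp(−0.00013 × 2500) = 0.72253
R(E) = exp(−0.00011 × 2500) = 0.75957
R(F) = exp(−0.000018 × 2500) = 0.95600
Series (A and B): 0.98388 × 0.80252 = 0.78958
Series (D and E): 0.72253 × 0.75957 = 0.54881
Parallel ([0.78958], C, and [0.54881]): 1 − (1 − 0.78958)(1 − 0.86502)(1 − 0.54881) = 0.98719
Series ([0.98719] and F): 0.98719 × 0.95600 = 0.944

0.944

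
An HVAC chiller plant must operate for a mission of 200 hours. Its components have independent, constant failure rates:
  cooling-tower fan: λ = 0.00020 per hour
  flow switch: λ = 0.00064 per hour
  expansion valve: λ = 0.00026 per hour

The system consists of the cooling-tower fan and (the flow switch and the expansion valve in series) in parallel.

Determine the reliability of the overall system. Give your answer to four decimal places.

R(cooling-tower fan) = exp(−0.00020 × 200) = 0.960789
R(flow switch) = exp(−0.00064 × 200) = 0.879853
R(expansion valve) = exp(−0.00026 × 200) = 0.949329
Series (flow switch and expansion valve): 0.879853 × 0.949329 = 0.835270
Parallel (cooling-tower fan and [0.835270]): 1 − (1 − 0.960789)(1 − 0.835270) = 0.9935

0.9935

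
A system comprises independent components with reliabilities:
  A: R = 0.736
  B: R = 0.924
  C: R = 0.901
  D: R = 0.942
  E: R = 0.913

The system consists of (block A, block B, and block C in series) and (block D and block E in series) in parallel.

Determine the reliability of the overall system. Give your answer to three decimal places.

0.946

Series (A, B, and C): 0.73600 × 0.92400 × 0.90100 = 0.61274
Series (D and E): 0.94200 × 0.91300 = 0.86005
Parallel ([0.61274] and [0.86005]): 1 − (1 − 0.61274)(1 − 0.86005) = 0.946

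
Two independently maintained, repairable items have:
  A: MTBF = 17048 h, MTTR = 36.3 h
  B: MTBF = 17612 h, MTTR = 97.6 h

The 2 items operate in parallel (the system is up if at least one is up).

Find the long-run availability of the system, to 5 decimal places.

A(A) = MTBF/(MTBF+MTTR) = 17048/(17048+36.3) = 0.997875
A(B) = MTBF/(MTBF+MTTR) = 17612/(17612+97.6) = 0.994489
Parallel availability: 1 − (1 − 0.997875)(1 − 0.994489) = 0.99999

0.99999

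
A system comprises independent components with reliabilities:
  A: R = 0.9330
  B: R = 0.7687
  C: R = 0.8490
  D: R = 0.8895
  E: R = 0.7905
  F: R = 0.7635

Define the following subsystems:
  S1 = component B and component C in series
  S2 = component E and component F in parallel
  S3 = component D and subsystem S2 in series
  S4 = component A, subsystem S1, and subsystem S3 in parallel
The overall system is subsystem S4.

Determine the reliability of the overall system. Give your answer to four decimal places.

Series (B and C): 0.768700 × 0.849000 = 0.652626
Parallel (E and F): 1 − (1 − 0.790500)(1 − 0.763500) = 0.950453
Series (D and [0.950453]): 0.889500 × 0.950453 = 0.845428
Parallel (A, [0.652626], and [0.845428]): 1 − (1 − 0.933000)(1 − 0.652626)(1 − 0.845428) = 0.9964

0.9964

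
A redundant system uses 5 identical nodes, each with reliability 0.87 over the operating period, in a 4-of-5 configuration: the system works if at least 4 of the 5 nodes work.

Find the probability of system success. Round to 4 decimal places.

R = Σ_{i=4}^{5} C(5,i) p^i (1−p)^{5−i} with p = 0.87
C(5,4)·0.87^4·0.13^1 = 0.372383
C(5,5)·0.87^5·0.13^0 = 0.498421
Sum = 0.8708

0.8708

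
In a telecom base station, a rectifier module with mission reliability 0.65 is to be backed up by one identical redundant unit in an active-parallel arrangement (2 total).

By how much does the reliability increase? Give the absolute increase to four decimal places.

R_before = 0.65
R_after = 1 − (1 − 0.65)^2 = 0.8775
ΔR = 0.8775 − 0.65 = 0.2275

0.2275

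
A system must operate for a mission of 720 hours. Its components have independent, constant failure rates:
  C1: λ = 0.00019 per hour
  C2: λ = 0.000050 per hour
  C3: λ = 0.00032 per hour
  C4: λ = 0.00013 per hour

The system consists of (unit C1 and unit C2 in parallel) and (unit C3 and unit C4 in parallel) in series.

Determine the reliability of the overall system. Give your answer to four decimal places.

0.9772

R(C1) = exp(−0.00019 × 720) = 0.872145
R(C2) = exp(−0.000050 × 720) = 0.964640
R(C3) = exp(−0.00032 × 720) = 0.794216
R(C4) = exp(−0.00013 × 720) = 0.910647
Parallel (C1 and C2): 1 − (1 − 0.872145)(1 − 0.964640) = 0.995479
Parallel (C3 and C4): 1 − (1 − 0.794216)(1 − 0.910647) = 0.981613
Series ([0.995479] and [0.981613]): 0.995479 × 0.981613 = 0.9772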